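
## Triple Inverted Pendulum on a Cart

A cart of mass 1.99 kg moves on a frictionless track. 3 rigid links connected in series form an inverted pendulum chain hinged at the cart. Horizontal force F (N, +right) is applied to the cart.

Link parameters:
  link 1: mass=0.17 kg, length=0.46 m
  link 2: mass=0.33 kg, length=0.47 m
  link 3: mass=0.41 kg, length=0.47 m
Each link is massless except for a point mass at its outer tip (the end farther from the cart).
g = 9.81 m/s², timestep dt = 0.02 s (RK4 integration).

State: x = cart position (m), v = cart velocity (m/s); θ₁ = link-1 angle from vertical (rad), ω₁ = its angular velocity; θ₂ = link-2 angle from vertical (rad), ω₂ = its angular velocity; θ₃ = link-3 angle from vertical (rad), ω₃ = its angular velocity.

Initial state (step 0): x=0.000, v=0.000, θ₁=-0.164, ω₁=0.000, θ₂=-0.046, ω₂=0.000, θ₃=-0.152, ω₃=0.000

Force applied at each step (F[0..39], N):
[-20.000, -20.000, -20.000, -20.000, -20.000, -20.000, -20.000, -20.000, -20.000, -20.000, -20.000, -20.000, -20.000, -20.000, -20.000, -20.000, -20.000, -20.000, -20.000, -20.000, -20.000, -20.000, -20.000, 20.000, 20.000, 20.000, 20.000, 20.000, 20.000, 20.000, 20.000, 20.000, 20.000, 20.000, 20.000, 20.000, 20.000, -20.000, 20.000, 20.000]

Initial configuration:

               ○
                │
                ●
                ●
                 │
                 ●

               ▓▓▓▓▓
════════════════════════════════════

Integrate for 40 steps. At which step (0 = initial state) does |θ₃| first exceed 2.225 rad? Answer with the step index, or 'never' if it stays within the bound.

apply F[0]=-20.000 → step 1: x=-0.002, v=-0.185, θ₁=-0.163, ω₁=0.097, θ₂=-0.043, ω₂=0.339, θ₃=-0.153, ω₃=-0.106
apply F[1]=-20.000 → step 2: x=-0.007, v=-0.371, θ₁=-0.160, ω₁=0.191, θ₂=-0.032, ω₂=0.689, θ₃=-0.156, ω₃=-0.218
apply F[2]=-20.000 → step 3: x=-0.017, v=-0.558, θ₁=-0.155, ω₁=0.281, θ₂=-0.015, ω₂=1.057, θ₃=-0.162, ω₃=-0.341
apply F[3]=-20.000 → step 4: x=-0.030, v=-0.746, θ₁=-0.149, ω₁=0.367, θ₂=0.010, ω₂=1.447, θ₃=-0.170, ω₃=-0.480
apply F[4]=-20.000 → step 5: x=-0.047, v=-0.936, θ₁=-0.141, ω₁=0.455, θ₂=0.043, ω₂=1.859, θ₃=-0.181, ω₃=-0.634
apply F[5]=-20.000 → step 6: x=-0.067, v=-1.128, θ₁=-0.131, ω₁=0.555, θ₂=0.084, ω₂=2.281, θ₃=-0.195, ω₃=-0.795
apply F[6]=-20.000 → step 7: x=-0.092, v=-1.322, θ₁=-0.118, ω₁=0.681, θ₂=0.134, ω₂=2.695, θ₃=-0.213, ω₃=-0.955
apply F[7]=-20.000 → step 8: x=-0.120, v=-1.517, θ₁=-0.103, ω₁=0.853, θ₂=0.192, ω₂=3.079, θ₃=-0.234, ω₃=-1.098
apply F[8]=-20.000 → step 9: x=-0.152, v=-1.715, θ₁=-0.084, ω₁=1.083, θ₂=0.257, ω₂=3.411, θ₃=-0.257, ω₃=-1.213
apply F[9]=-20.000 → step 10: x=-0.189, v=-1.914, θ₁=-0.059, ω₁=1.382, θ₂=0.328, ω₂=3.680, θ₃=-0.282, ω₃=-1.289
apply F[10]=-20.000 → step 11: x=-0.229, v=-2.114, θ₁=-0.028, ω₁=1.753, θ₂=0.404, ω₂=3.878, θ₃=-0.308, ω₃=-1.324
apply F[11]=-20.000 → step 12: x=-0.273, v=-2.315, θ₁=0.011, ω₁=2.198, θ₂=0.483, ω₂=4.001, θ₃=-0.334, ω₃=-1.314
apply F[12]=-20.000 → step 13: x=-0.322, v=-2.516, θ₁=0.060, ω₁=2.716, θ₂=0.563, ω₂=4.044, θ₃=-0.360, ω₃=-1.260
apply F[13]=-20.000 → step 14: x=-0.374, v=-2.717, θ₁=0.120, ω₁=3.309, θ₂=0.644, ω₂=3.995, θ₃=-0.385, ω₃=-1.158
apply F[14]=-20.000 → step 15: x=-0.430, v=-2.917, θ₁=0.193, ω₁=3.978, θ₂=0.722, ω₂=3.839, θ₃=-0.406, ω₃=-1.004
apply F[15]=-20.000 → step 16: x=-0.491, v=-3.113, θ₁=0.280, ω₁=4.729, θ₂=0.797, ω₂=3.554, θ₃=-0.424, ω₃=-0.785
apply F[16]=-20.000 → step 17: x=-0.555, v=-3.304, θ₁=0.383, ω₁=5.564, θ₂=0.864, ω₂=3.114, θ₃=-0.437, ω₃=-0.478
apply F[17]=-20.000 → step 18: x=-0.623, v=-3.482, θ₁=0.503, ω₁=6.489, θ₂=0.920, ω₂=2.497, θ₃=-0.442, ω₃=-0.036
apply F[18]=-20.000 → step 19: x=-0.694, v=-3.640, θ₁=0.643, ω₁=7.483, θ₂=0.962, ω₂=1.712, θ₃=-0.437, ω₃=0.620
apply F[19]=-20.000 → step 20: x=-0.768, v=-3.762, θ₁=0.802, ω₁=8.455, θ₂=0.988, ω₂=0.868, θ₃=-0.415, ω₃=1.604
apply F[20]=-20.000 → step 21: x=-0.844, v=-3.835, θ₁=0.979, ω₁=9.166, θ₂=0.999, ω₂=0.262, θ₃=-0.370, ω₃=2.972
apply F[21]=-20.000 → step 22: x=-0.921, v=-3.871, θ₁=1.165, ω₁=9.346, θ₂=1.003, ω₂=0.243, θ₃=-0.295, ω₃=4.545
apply F[22]=-20.000 → step 23: x=-0.999, v=-3.901, θ₁=1.350, ω₁=9.016, θ₂=1.012, ω₂=0.803, θ₃=-0.189, ω₃=6.009
apply F[23]=+20.000 → step 24: x=-1.074, v=-3.608, θ₁=1.527, ω₁=8.703, θ₂=1.032, ω₂=1.154, θ₃=-0.061, ω₃=6.750
apply F[24]=+20.000 → step 25: x=-1.143, v=-3.325, θ₁=1.698, ω₁=8.379, θ₂=1.059, ω₂=1.594, θ₃=0.080, ω₃=7.376
apply F[25]=+20.000 → step 26: x=-1.207, v=-3.052, θ₁=1.862, ω₁=8.043, θ₂=1.096, ω₂=2.091, θ₃=0.233, ω₃=7.920
apply F[26]=+20.000 → step 27: x=-1.265, v=-2.787, θ₁=2.019, ω₁=7.673, θ₂=1.143, ω₂=2.634, θ₃=0.396, ω₃=8.404
apply F[27]=+20.000 → step 28: x=-1.318, v=-2.529, θ₁=2.169, ω₁=7.238, θ₂=1.201, ω₂=3.221, θ₃=0.569, ω₃=8.839
apply F[28]=+20.000 → step 29: x=-1.367, v=-2.279, θ₁=2.308, ω₁=6.702, θ₂=1.272, ω₂=3.851, θ₃=0.750, ω₃=9.232
apply F[29]=+20.000 → step 30: x=-1.410, v=-2.037, θ₁=2.436, ω₁=6.028, θ₂=1.356, ω₂=4.522, θ₃=0.938, ω₃=9.584
apply F[30]=+20.000 → step 31: x=-1.448, v=-1.802, θ₁=2.548, ω₁=5.180, θ₂=1.453, ω₂=5.245, θ₃=1.133, ω₃=9.893
apply F[31]=+20.000 → step 32: x=-1.482, v=-1.571, θ₁=2.642, ω₁=4.120, θ₂=1.566, ω₂=6.049, θ₃=1.333, ω₃=10.157
apply F[32]=+20.000 → step 33: x=-1.511, v=-1.343, θ₁=2.711, ω₁=2.795, θ₂=1.696, ω₂=7.007, θ₃=1.539, ω₃=10.375
apply F[33]=+20.000 → step 34: x=-1.536, v=-1.113, θ₁=2.751, ω₁=1.098, θ₂=1.848, ω₂=8.278, θ₃=1.748, ω₃=10.555
apply F[34]=+20.000 → step 35: x=-1.555, v=-0.866, θ₁=2.751, ω₁=-1.249, θ₂=2.032, ω₂=10.244, θ₃=1.961, ω₃=10.726
apply F[35]=+20.000 → step 36: x=-1.570, v=-0.542, θ₁=2.692, ω₁=-5.020, θ₂=2.269, ω₂=13.878, θ₃=2.178, ω₃=11.069
apply F[36]=+20.000 → step 37: x=-1.574, v=0.190, θ₁=2.548, ω₁=-7.899, θ₂=2.592, ω₂=16.967, θ₃=2.414, ω₃=12.940
apply F[37]=-20.000 → step 38: x=-1.566, v=0.516, θ₁=2.444, ω₁=-2.054, θ₂=2.871, ω₂=10.556, θ₃=2.698, ω₃=15.095
apply F[38]=+20.000 → step 39: x=-1.552, v=0.899, θ₁=2.455, ω₁=2.976, θ₂=3.039, ω₂=6.573, θ₃=3.006, ω₃=15.586
apply F[39]=+20.000 → step 40: x=-1.531, v=1.242, θ₁=2.560, ω₁=7.581, θ₂=3.140, ω₂=3.566, θ₃=3.316, ω₃=15.358
|θ₃| = 2.414 > 2.225 first at step 37.

Answer: 37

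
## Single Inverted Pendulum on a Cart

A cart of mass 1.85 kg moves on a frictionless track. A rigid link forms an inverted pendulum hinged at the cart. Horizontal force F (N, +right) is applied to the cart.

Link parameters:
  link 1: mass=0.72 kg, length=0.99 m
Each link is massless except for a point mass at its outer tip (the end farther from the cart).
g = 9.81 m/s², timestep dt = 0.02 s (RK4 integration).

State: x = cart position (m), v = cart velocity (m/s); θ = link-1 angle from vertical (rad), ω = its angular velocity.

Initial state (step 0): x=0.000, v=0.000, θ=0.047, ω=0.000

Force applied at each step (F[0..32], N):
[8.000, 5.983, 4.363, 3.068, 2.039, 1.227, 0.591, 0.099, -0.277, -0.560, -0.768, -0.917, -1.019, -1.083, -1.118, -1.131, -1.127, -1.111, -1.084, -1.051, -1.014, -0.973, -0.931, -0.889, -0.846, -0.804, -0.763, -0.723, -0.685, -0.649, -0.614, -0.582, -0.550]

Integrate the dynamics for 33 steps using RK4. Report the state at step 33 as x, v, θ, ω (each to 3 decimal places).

apply F[0]=+8.000 → step 1: x=0.001, v=0.083, θ=0.046, ω=-0.074
apply F[1]=+5.983 → step 2: x=0.003, v=0.144, θ=0.044, ω=-0.127
apply F[2]=+4.363 → step 3: x=0.006, v=0.188, θ=0.041, ω=-0.163
apply F[3]=+3.068 → step 4: x=0.010, v=0.218, θ=0.038, ω=-0.185
apply F[4]=+2.039 → step 5: x=0.015, v=0.237, θ=0.034, ω=-0.198
apply F[5]=+1.227 → step 6: x=0.020, v=0.248, θ=0.030, ω=-0.202
apply F[6]=+0.591 → step 7: x=0.025, v=0.252, θ=0.026, ω=-0.201
apply F[7]=+0.099 → step 8: x=0.030, v=0.252, θ=0.022, ω=-0.196
apply F[8]=-0.277 → step 9: x=0.035, v=0.247, θ=0.018, ω=-0.187
apply F[9]=-0.560 → step 10: x=0.040, v=0.240, θ=0.015, ω=-0.176
apply F[10]=-0.768 → step 11: x=0.044, v=0.231, θ=0.011, ω=-0.165
apply F[11]=-0.917 → step 12: x=0.049, v=0.220, θ=0.008, ω=-0.152
apply F[12]=-1.019 → step 13: x=0.053, v=0.208, θ=0.005, ω=-0.139
apply F[13]=-1.083 → step 14: x=0.057, v=0.196, θ=0.002, ω=-0.126
apply F[14]=-1.118 → step 15: x=0.061, v=0.184, θ=0.000, ω=-0.114
apply F[15]=-1.131 → step 16: x=0.065, v=0.172, θ=-0.002, ω=-0.101
apply F[16]=-1.127 → step 17: x=0.068, v=0.160, θ=-0.004, ω=-0.090
apply F[17]=-1.111 → step 18: x=0.071, v=0.148, θ=-0.006, ω=-0.079
apply F[18]=-1.084 → step 19: x=0.074, v=0.137, θ=-0.007, ω=-0.069
apply F[19]=-1.051 → step 20: x=0.077, v=0.127, θ=-0.008, ω=-0.060
apply F[20]=-1.014 → step 21: x=0.079, v=0.116, θ=-0.010, ω=-0.051
apply F[21]=-0.973 → step 22: x=0.081, v=0.106, θ=-0.011, ω=-0.043
apply F[22]=-0.931 → step 23: x=0.083, v=0.097, θ=-0.011, ω=-0.036
apply F[23]=-0.889 → step 24: x=0.085, v=0.089, θ=-0.012, ω=-0.030
apply F[24]=-0.846 → step 25: x=0.087, v=0.080, θ=-0.013, ω=-0.024
apply F[25]=-0.804 → step 26: x=0.088, v=0.073, θ=-0.013, ω=-0.019
apply F[26]=-0.763 → step 27: x=0.090, v=0.065, θ=-0.013, ω=-0.014
apply F[27]=-0.723 → step 28: x=0.091, v=0.059, θ=-0.014, ω=-0.010
apply F[28]=-0.685 → step 29: x=0.092, v=0.052, θ=-0.014, ω=-0.006
apply F[29]=-0.649 → step 30: x=0.093, v=0.046, θ=-0.014, ω=-0.003
apply F[30]=-0.614 → step 31: x=0.094, v=0.041, θ=-0.014, ω=0.000
apply F[31]=-0.582 → step 32: x=0.095, v=0.035, θ=-0.014, ω=0.003
apply F[32]=-0.550 → step 33: x=0.095, v=0.031, θ=-0.014, ω=0.005

Answer: x=0.095, v=0.031, θ=-0.014, ω=0.005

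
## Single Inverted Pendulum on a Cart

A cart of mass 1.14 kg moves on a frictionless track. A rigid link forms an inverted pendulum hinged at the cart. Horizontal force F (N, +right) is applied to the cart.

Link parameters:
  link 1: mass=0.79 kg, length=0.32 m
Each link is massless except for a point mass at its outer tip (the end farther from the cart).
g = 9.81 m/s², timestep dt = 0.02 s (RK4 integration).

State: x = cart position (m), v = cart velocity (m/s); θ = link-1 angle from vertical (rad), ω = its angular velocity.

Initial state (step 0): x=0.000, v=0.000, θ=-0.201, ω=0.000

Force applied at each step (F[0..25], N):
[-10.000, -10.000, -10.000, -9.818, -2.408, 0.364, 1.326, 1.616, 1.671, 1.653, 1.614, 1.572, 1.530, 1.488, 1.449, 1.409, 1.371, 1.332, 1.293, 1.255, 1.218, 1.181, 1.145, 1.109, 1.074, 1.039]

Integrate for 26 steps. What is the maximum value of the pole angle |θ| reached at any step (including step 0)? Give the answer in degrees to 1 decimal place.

Answer: 11.5°

Derivation:
apply F[0]=-10.000 → step 1: x=-0.001, v=-0.145, θ=-0.198, ω=0.322
apply F[1]=-10.000 → step 2: x=-0.006, v=-0.291, θ=-0.188, ω=0.653
apply F[2]=-10.000 → step 3: x=-0.013, v=-0.440, θ=-0.172, ω=1.000
apply F[3]=-9.818 → step 4: x=-0.023, v=-0.589, θ=-0.148, ω=1.362
apply F[4]=-2.408 → step 5: x=-0.035, v=-0.614, θ=-0.121, ω=1.358
apply F[5]=+0.364 → step 6: x=-0.048, v=-0.594, θ=-0.095, ω=1.230
apply F[6]=+1.326 → step 7: x=-0.059, v=-0.560, θ=-0.072, ω=1.073
apply F[7]=+1.616 → step 8: x=-0.070, v=-0.524, θ=-0.052, ω=0.922
apply F[8]=+1.671 → step 9: x=-0.080, v=-0.489, θ=-0.035, ω=0.786
apply F[9]=+1.653 → step 10: x=-0.089, v=-0.456, θ=-0.021, ω=0.667
apply F[10]=+1.614 → step 11: x=-0.098, v=-0.426, θ=-0.008, ω=0.564
apply F[11]=+1.572 → step 12: x=-0.107, v=-0.398, θ=0.002, ω=0.475
apply F[12]=+1.530 → step 13: x=-0.114, v=-0.372, θ=0.011, ω=0.398
apply F[13]=+1.488 → step 14: x=-0.121, v=-0.348, θ=0.018, ω=0.332
apply F[14]=+1.449 → step 15: x=-0.128, v=-0.325, θ=0.024, ω=0.274
apply F[15]=+1.409 → step 16: x=-0.134, v=-0.304, θ=0.029, ω=0.225
apply F[16]=+1.371 → step 17: x=-0.140, v=-0.285, θ=0.033, ω=0.182
apply F[17]=+1.332 → step 18: x=-0.146, v=-0.266, θ=0.037, ω=0.145
apply F[18]=+1.293 → step 19: x=-0.151, v=-0.248, θ=0.039, ω=0.114
apply F[19]=+1.255 → step 20: x=-0.156, v=-0.232, θ=0.041, ω=0.087
apply F[20]=+1.218 → step 21: x=-0.160, v=-0.216, θ=0.043, ω=0.063
apply F[21]=+1.181 → step 22: x=-0.164, v=-0.201, θ=0.044, ω=0.044
apply F[22]=+1.145 → step 23: x=-0.168, v=-0.187, θ=0.044, ω=0.027
apply F[23]=+1.109 → step 24: x=-0.172, v=-0.174, θ=0.045, ω=0.012
apply F[24]=+1.074 → step 25: x=-0.175, v=-0.161, θ=0.045, ω=-0.000
apply F[25]=+1.039 → step 26: x=-0.178, v=-0.149, θ=0.045, ω=-0.010
Max |angle| over trajectory = 0.201 rad = 11.5°.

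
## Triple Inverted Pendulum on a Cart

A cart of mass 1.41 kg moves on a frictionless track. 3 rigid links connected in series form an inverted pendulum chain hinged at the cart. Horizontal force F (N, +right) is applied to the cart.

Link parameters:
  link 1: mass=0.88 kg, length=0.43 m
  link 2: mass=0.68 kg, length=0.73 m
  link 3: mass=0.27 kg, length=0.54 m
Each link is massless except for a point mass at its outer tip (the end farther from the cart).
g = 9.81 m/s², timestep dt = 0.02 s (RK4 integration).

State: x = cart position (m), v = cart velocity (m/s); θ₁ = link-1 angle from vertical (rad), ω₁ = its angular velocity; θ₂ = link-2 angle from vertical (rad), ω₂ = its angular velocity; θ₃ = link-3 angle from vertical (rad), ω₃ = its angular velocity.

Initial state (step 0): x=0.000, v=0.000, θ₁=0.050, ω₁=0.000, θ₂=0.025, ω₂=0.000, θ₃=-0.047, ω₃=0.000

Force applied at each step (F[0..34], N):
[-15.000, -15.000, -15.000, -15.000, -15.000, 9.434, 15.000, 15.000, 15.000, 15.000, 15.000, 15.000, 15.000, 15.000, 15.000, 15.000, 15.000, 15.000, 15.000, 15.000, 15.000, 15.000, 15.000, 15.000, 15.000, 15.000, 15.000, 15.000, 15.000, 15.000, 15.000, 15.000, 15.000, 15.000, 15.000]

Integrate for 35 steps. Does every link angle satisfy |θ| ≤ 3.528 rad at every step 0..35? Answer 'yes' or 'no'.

apply F[0]=-15.000 → step 1: x=-0.002, v=-0.225, θ₁=0.056, ω₁=0.559, θ₂=0.025, ω₂=-0.007, θ₃=-0.047, ω₃=-0.034
apply F[1]=-15.000 → step 2: x=-0.009, v=-0.452, θ₁=0.072, ω₁=1.131, θ₂=0.025, ω₂=-0.019, θ₃=-0.048, ω₃=-0.067
apply F[2]=-15.000 → step 3: x=-0.020, v=-0.682, θ₁=0.101, ω₁=1.727, θ₂=0.024, ω₂=-0.040, θ₃=-0.050, ω₃=-0.097
apply F[3]=-15.000 → step 4: x=-0.036, v=-0.915, θ₁=0.142, ω₁=2.350, θ₂=0.023, ω₂=-0.070, θ₃=-0.052, ω₃=-0.121
apply F[4]=-15.000 → step 5: x=-0.057, v=-1.147, θ₁=0.195, ω₁=2.991, θ₂=0.021, ω₂=-0.103, θ₃=-0.055, ω₃=-0.139
apply F[5]=+9.434 → step 6: x=-0.079, v=-1.051, θ₁=0.254, ω₁=2.940, θ₂=0.019, ω₂=-0.174, θ₃=-0.058, ω₃=-0.164
apply F[6]=+15.000 → step 7: x=-0.098, v=-0.893, θ₁=0.312, ω₁=2.809, θ₂=0.014, ω₂=-0.280, θ₃=-0.061, ω₃=-0.193
apply F[7]=+15.000 → step 8: x=-0.115, v=-0.745, θ₁=0.367, ω₁=2.751, θ₂=0.007, ω₂=-0.413, θ₃=-0.066, ω₃=-0.220
apply F[8]=+15.000 → step 9: x=-0.128, v=-0.605, θ₁=0.422, ω₁=2.752, θ₂=-0.003, ω₂=-0.566, θ₃=-0.070, ω₃=-0.244
apply F[9]=+15.000 → step 10: x=-0.139, v=-0.469, θ₁=0.478, ω₁=2.800, θ₂=-0.016, ω₂=-0.735, θ₃=-0.075, ω₃=-0.263
apply F[10]=+15.000 → step 11: x=-0.147, v=-0.336, θ₁=0.534, ω₁=2.883, θ₂=-0.032, ω₂=-0.914, θ₃=-0.081, ω₃=-0.278
apply F[11]=+15.000 → step 12: x=-0.152, v=-0.204, θ₁=0.593, ω₁=2.992, θ₂=-0.052, ω₂=-1.099, θ₃=-0.086, ω₃=-0.288
apply F[12]=+15.000 → step 13: x=-0.155, v=-0.070, θ₁=0.654, ω₁=3.116, θ₂=-0.076, ω₂=-1.286, θ₃=-0.092, ω₃=-0.293
apply F[13]=+15.000 → step 14: x=-0.155, v=0.067, θ₁=0.718, ω₁=3.251, θ₂=-0.104, ω₂=-1.470, θ₃=-0.098, ω₃=-0.293
apply F[14]=+15.000 → step 15: x=-0.152, v=0.208, θ₁=0.784, ω₁=3.390, θ₂=-0.135, ω₂=-1.647, θ₃=-0.104, ω₃=-0.292
apply F[15]=+15.000 → step 16: x=-0.147, v=0.353, θ₁=0.853, ω₁=3.533, θ₂=-0.169, ω₂=-1.815, θ₃=-0.110, ω₃=-0.290
apply F[16]=+15.000 → step 17: x=-0.138, v=0.503, θ₁=0.925, ω₁=3.677, θ₂=-0.207, ω₂=-1.973, θ₃=-0.115, ω₃=-0.289
apply F[17]=+15.000 → step 18: x=-0.127, v=0.657, θ₁=1.001, ω₁=3.826, θ₂=-0.248, ω₂=-2.117, θ₃=-0.121, ω₃=-0.292
apply F[18]=+15.000 → step 19: x=-0.112, v=0.816, θ₁=1.079, ω₁=3.980, θ₂=-0.292, ω₂=-2.247, θ₃=-0.127, ω₃=-0.300
apply F[19]=+15.000 → step 20: x=-0.094, v=0.980, θ₁=1.160, ω₁=4.146, θ₂=-0.338, ω₂=-2.362, θ₃=-0.133, ω₃=-0.315
apply F[20]=+15.000 → step 21: x=-0.073, v=1.150, θ₁=1.245, ω₁=4.328, θ₂=-0.386, ω₂=-2.459, θ₃=-0.140, ω₃=-0.338
apply F[21]=+15.000 → step 22: x=-0.048, v=1.326, θ₁=1.333, ω₁=4.535, θ₂=-0.436, ω₂=-2.535, θ₃=-0.147, ω₃=-0.370
apply F[22]=+15.000 → step 23: x=-0.020, v=1.510, θ₁=1.426, ω₁=4.778, θ₂=-0.487, ω₂=-2.589, θ₃=-0.155, ω₃=-0.411
apply F[23]=+15.000 → step 24: x=0.013, v=1.705, θ₁=1.525, ω₁=5.069, θ₂=-0.540, ω₂=-2.614, θ₃=-0.163, ω₃=-0.458
apply F[24]=+15.000 → step 25: x=0.049, v=1.917, θ₁=1.629, ω₁=5.429, θ₂=-0.592, ω₂=-2.607, θ₃=-0.173, ω₃=-0.505
apply F[25]=+15.000 → step 26: x=0.089, v=2.153, θ₁=1.742, ω₁=5.881, θ₂=-0.644, ω₂=-2.561, θ₃=-0.183, ω₃=-0.542
apply F[26]=+15.000 → step 27: x=0.135, v=2.427, θ₁=1.865, ω₁=6.461, θ₂=-0.694, ω₂=-2.475, θ₃=-0.194, ω₃=-0.549
apply F[27]=+15.000 → step 28: x=0.187, v=2.757, θ₁=2.002, ω₁=7.209, θ₂=-0.742, ω₂=-2.357, θ₃=-0.205, ω₃=-0.494
apply F[28]=+15.000 → step 29: x=0.246, v=3.172, θ₁=2.155, ω₁=8.166, θ₂=-0.788, ω₂=-2.242, θ₃=-0.213, ω₃=-0.321
apply F[29]=+15.000 → step 30: x=0.314, v=3.698, θ₁=2.330, ω₁=9.337, θ₂=-0.833, ω₂=-2.237, θ₃=-0.217, ω₃=0.055
apply F[30]=+15.000 → step 31: x=0.395, v=4.333, θ₁=2.529, ω₁=10.592, θ₂=-0.880, ω₂=-2.561, θ₃=-0.209, ω₃=0.717
apply F[31]=+15.000 → step 32: x=0.488, v=4.978, θ₁=2.752, ω₁=11.597, θ₂=-0.939, ω₂=-3.491, θ₃=-0.186, ω₃=1.611
apply F[32]=+15.000 → step 33: x=0.593, v=5.461, θ₁=2.990, ω₁=12.131, θ₂=-1.024, ω₂=-5.025, θ₃=-0.146, ω₃=2.388
apply F[33]=+15.000 → step 34: x=0.705, v=5.703, θ₁=3.236, ω₁=12.495, θ₂=-1.142, ω₂=-6.862, θ₃=-0.095, ω₃=2.599
apply F[34]=+15.000 → step 35: x=0.819, v=5.700, θ₁=3.492, ω₁=13.127, θ₂=-1.299, ω₂=-8.893, θ₃=-0.048, ω₃=1.895
Max |angle| over trajectory = 3.492 rad; bound = 3.528 → within bound.

Answer: yes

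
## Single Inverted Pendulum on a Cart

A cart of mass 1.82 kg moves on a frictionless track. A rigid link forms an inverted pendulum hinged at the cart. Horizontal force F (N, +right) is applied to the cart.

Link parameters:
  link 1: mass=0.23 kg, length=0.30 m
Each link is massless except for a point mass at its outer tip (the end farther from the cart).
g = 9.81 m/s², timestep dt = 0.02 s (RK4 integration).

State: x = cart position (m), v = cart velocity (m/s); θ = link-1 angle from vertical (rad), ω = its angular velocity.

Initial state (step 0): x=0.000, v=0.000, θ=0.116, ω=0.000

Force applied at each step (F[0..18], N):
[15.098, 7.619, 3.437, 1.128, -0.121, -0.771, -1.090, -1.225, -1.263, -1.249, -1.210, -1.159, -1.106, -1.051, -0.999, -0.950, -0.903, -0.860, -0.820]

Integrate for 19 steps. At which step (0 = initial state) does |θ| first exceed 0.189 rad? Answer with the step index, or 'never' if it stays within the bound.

apply F[0]=+15.098 → step 1: x=0.002, v=0.163, θ=0.111, ω=-0.465
apply F[1]=+7.619 → step 2: x=0.006, v=0.244, θ=0.100, ω=-0.664
apply F[2]=+3.437 → step 3: x=0.011, v=0.279, θ=0.086, ω=-0.721
apply F[3]=+1.128 → step 4: x=0.017, v=0.290, θ=0.072, ω=-0.704
apply F[4]=-0.121 → step 5: x=0.022, v=0.287, θ=0.059, ω=-0.651
apply F[5]=-0.771 → step 6: x=0.028, v=0.277, θ=0.046, ω=-0.585
apply F[6]=-1.090 → step 7: x=0.033, v=0.264, θ=0.035, ω=-0.515
apply F[7]=-1.225 → step 8: x=0.039, v=0.250, θ=0.026, ω=-0.448
apply F[8]=-1.263 → step 9: x=0.043, v=0.236, θ=0.017, ω=-0.386
apply F[9]=-1.249 → step 10: x=0.048, v=0.221, θ=0.010, ω=-0.330
apply F[10]=-1.210 → step 11: x=0.052, v=0.208, θ=0.004, ω=-0.281
apply F[11]=-1.159 → step 12: x=0.056, v=0.195, θ=-0.001, ω=-0.238
apply F[12]=-1.106 → step 13: x=0.060, v=0.183, θ=-0.006, ω=-0.200
apply F[13]=-1.051 → step 14: x=0.064, v=0.172, θ=-0.009, ω=-0.167
apply F[14]=-0.999 → step 15: x=0.067, v=0.161, θ=-0.012, ω=-0.138
apply F[15]=-0.950 → step 16: x=0.070, v=0.151, θ=-0.015, ω=-0.113
apply F[16]=-0.903 → step 17: x=0.073, v=0.141, θ=-0.017, ω=-0.092
apply F[17]=-0.860 → step 18: x=0.076, v=0.132, θ=-0.019, ω=-0.073
apply F[18]=-0.820 → step 19: x=0.078, v=0.124, θ=-0.020, ω=-0.058
max |θ| = 0.116 ≤ 0.189 over all 20 states.

Answer: never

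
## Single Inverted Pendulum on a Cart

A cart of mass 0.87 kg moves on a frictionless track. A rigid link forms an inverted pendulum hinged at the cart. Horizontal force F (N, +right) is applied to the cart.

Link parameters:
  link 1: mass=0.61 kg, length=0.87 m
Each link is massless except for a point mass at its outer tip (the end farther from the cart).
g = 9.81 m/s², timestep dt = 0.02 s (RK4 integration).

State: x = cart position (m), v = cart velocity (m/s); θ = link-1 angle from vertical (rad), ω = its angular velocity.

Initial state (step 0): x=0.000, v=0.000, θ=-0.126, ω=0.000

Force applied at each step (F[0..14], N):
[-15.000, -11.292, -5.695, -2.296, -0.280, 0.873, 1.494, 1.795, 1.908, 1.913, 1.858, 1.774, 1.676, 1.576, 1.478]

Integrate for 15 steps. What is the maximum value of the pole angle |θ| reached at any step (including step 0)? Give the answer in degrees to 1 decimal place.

Answer: 7.2°

Derivation:
apply F[0]=-15.000 → step 1: x=-0.003, v=-0.324, θ=-0.123, ω=0.342
apply F[1]=-11.292 → step 2: x=-0.012, v=-0.566, θ=-0.113, ω=0.591
apply F[2]=-5.695 → step 3: x=-0.025, v=-0.682, θ=-0.100, ω=0.699
apply F[3]=-2.296 → step 4: x=-0.039, v=-0.722, θ=-0.086, ω=0.724
apply F[4]=-0.280 → step 5: x=-0.053, v=-0.718, θ=-0.072, ω=0.702
apply F[5]=+0.873 → step 6: x=-0.067, v=-0.690, θ=-0.058, ω=0.655
apply F[6]=+1.494 → step 7: x=-0.080, v=-0.648, θ=-0.046, ω=0.596
apply F[7]=+1.795 → step 8: x=-0.093, v=-0.602, θ=-0.035, ω=0.533
apply F[8]=+1.908 → step 9: x=-0.105, v=-0.554, θ=-0.025, ω=0.472
apply F[9]=+1.913 → step 10: x=-0.115, v=-0.507, θ=-0.016, ω=0.414
apply F[10]=+1.858 → step 11: x=-0.125, v=-0.463, θ=-0.008, ω=0.360
apply F[11]=+1.774 → step 12: x=-0.134, v=-0.422, θ=-0.001, ω=0.311
apply F[12]=+1.676 → step 13: x=-0.142, v=-0.383, θ=0.005, ω=0.268
apply F[13]=+1.576 → step 14: x=-0.149, v=-0.348, θ=0.010, ω=0.229
apply F[14]=+1.478 → step 15: x=-0.156, v=-0.316, θ=0.014, ω=0.194
Max |angle| over trajectory = 0.126 rad = 7.2°.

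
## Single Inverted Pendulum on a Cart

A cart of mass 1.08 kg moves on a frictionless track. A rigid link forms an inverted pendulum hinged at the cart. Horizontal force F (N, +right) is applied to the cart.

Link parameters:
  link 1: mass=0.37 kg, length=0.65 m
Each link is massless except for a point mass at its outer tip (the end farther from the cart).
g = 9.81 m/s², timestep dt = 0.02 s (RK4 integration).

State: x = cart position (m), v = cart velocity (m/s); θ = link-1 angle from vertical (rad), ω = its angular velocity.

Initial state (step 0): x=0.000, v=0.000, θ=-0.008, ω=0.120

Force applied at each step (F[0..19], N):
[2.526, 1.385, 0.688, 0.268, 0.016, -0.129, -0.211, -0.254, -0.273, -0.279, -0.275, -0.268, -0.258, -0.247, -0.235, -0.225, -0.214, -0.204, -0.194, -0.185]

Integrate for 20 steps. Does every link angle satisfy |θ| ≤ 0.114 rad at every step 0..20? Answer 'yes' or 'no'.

Answer: yes

Derivation:
apply F[0]=+2.526 → step 1: x=0.000, v=0.047, θ=-0.006, ω=0.045
apply F[1]=+1.385 → step 2: x=0.002, v=0.073, θ=-0.006, ω=0.003
apply F[2]=+0.688 → step 3: x=0.003, v=0.086, θ=-0.006, ω=-0.019
apply F[3]=+0.268 → step 4: x=0.005, v=0.092, θ=-0.006, ω=-0.029
apply F[4]=+0.016 → step 5: x=0.007, v=0.093, θ=-0.007, ω=-0.032
apply F[5]=-0.129 → step 6: x=0.009, v=0.091, θ=-0.008, ω=-0.031
apply F[6]=-0.211 → step 7: x=0.011, v=0.087, θ=-0.008, ω=-0.029
apply F[7]=-0.254 → step 8: x=0.012, v=0.083, θ=-0.009, ω=-0.025
apply F[8]=-0.273 → step 9: x=0.014, v=0.079, θ=-0.009, ω=-0.021
apply F[9]=-0.279 → step 10: x=0.015, v=0.074, θ=-0.010, ω=-0.017
apply F[10]=-0.275 → step 11: x=0.017, v=0.070, θ=-0.010, ω=-0.013
apply F[11]=-0.268 → step 12: x=0.018, v=0.066, θ=-0.010, ω=-0.009
apply F[12]=-0.258 → step 13: x=0.019, v=0.061, θ=-0.010, ω=-0.006
apply F[13]=-0.247 → step 14: x=0.021, v=0.058, θ=-0.010, ω=-0.003
apply F[14]=-0.235 → step 15: x=0.022, v=0.054, θ=-0.011, ω=-0.001
apply F[15]=-0.225 → step 16: x=0.023, v=0.050, θ=-0.011, ω=0.001
apply F[16]=-0.214 → step 17: x=0.024, v=0.047, θ=-0.010, ω=0.003
apply F[17]=-0.204 → step 18: x=0.025, v=0.044, θ=-0.010, ω=0.005
apply F[18]=-0.194 → step 19: x=0.026, v=0.041, θ=-0.010, ω=0.006
apply F[19]=-0.185 → step 20: x=0.026, v=0.038, θ=-0.010, ω=0.007
Max |angle| over trajectory = 0.011 rad; bound = 0.114 → within bound.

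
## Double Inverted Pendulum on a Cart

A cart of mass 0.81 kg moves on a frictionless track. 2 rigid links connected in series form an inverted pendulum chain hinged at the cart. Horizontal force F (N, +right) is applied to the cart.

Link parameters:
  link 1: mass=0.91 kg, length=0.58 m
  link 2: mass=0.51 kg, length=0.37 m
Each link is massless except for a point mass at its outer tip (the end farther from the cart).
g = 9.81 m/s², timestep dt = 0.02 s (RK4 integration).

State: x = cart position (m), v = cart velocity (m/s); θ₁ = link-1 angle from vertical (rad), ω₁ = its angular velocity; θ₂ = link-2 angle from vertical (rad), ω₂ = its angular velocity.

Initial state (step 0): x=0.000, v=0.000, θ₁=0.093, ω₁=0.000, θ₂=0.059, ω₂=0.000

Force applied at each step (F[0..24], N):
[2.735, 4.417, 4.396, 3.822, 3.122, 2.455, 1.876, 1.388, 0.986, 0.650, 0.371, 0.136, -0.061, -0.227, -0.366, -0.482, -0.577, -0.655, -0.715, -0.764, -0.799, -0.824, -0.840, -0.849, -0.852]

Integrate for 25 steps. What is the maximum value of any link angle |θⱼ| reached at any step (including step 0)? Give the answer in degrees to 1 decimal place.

apply F[0]=+2.735 → step 1: x=0.000, v=0.035, θ₁=0.093, ω₁=-0.023, θ₂=0.059, ω₂=-0.028
apply F[1]=+4.417 → step 2: x=0.002, v=0.112, θ₁=0.091, ω₁=-0.116, θ₂=0.058, ω₂=-0.057
apply F[2]=+4.396 → step 3: x=0.005, v=0.188, θ₁=0.088, ω₁=-0.211, θ₂=0.056, ω₂=-0.085
apply F[3]=+3.822 → step 4: x=0.009, v=0.253, θ₁=0.083, ω₁=-0.287, θ₂=0.054, ω₂=-0.111
apply F[4]=+3.122 → step 5: x=0.015, v=0.302, θ₁=0.077, ω₁=-0.339, θ₂=0.052, ω₂=-0.133
apply F[5]=+2.455 → step 6: x=0.021, v=0.337, θ₁=0.070, ω₁=-0.371, θ₂=0.049, ω₂=-0.152
apply F[6]=+1.876 → step 7: x=0.028, v=0.361, θ₁=0.062, ω₁=-0.386, θ₂=0.046, ω₂=-0.167
apply F[7]=+1.388 → step 8: x=0.035, v=0.375, θ₁=0.055, ω₁=-0.388, θ₂=0.042, ω₂=-0.179
apply F[8]=+0.986 → step 9: x=0.043, v=0.382, θ₁=0.047, ω₁=-0.381, θ₂=0.039, ω₂=-0.187
apply F[9]=+0.650 → step 10: x=0.051, v=0.384, θ₁=0.039, ω₁=-0.368, θ₂=0.035, ω₂=-0.192
apply F[10]=+0.371 → step 11: x=0.058, v=0.381, θ₁=0.032, ω₁=-0.350, θ₂=0.031, ω₂=-0.195
apply F[11]=+0.136 → step 12: x=0.066, v=0.374, θ₁=0.025, ω₁=-0.329, θ₂=0.027, ω₂=-0.194
apply F[12]=-0.061 → step 13: x=0.073, v=0.365, θ₁=0.019, ω₁=-0.306, θ₂=0.023, ω₂=-0.192
apply F[13]=-0.227 → step 14: x=0.080, v=0.354, θ₁=0.013, ω₁=-0.283, θ₂=0.020, ω₂=-0.187
apply F[14]=-0.366 → step 15: x=0.087, v=0.341, θ₁=0.008, ω₁=-0.259, θ₂=0.016, ω₂=-0.181
apply F[15]=-0.482 → step 16: x=0.094, v=0.328, θ₁=0.003, ω₁=-0.235, θ₂=0.012, ω₂=-0.174
apply F[16]=-0.577 → step 17: x=0.101, v=0.313, θ₁=-0.002, ω₁=-0.212, θ₂=0.009, ω₂=-0.166
apply F[17]=-0.655 → step 18: x=0.107, v=0.298, θ₁=-0.006, ω₁=-0.189, θ₂=0.006, ω₂=-0.157
apply F[18]=-0.715 → step 19: x=0.112, v=0.283, θ₁=-0.009, ω₁=-0.168, θ₂=0.003, ω₂=-0.147
apply F[19]=-0.764 → step 20: x=0.118, v=0.268, θ₁=-0.012, ω₁=-0.148, θ₂=-0.000, ω₂=-0.137
apply F[20]=-0.799 → step 21: x=0.123, v=0.253, θ₁=-0.015, ω₁=-0.129, θ₂=-0.003, ω₂=-0.127
apply F[21]=-0.824 → step 22: x=0.128, v=0.238, θ₁=-0.017, ω₁=-0.111, θ₂=-0.005, ω₂=-0.117
apply F[22]=-0.840 → step 23: x=0.133, v=0.224, θ₁=-0.020, ω₁=-0.095, θ₂=-0.008, ω₂=-0.107
apply F[23]=-0.849 → step 24: x=0.137, v=0.210, θ₁=-0.021, ω₁=-0.080, θ₂=-0.010, ω₂=-0.097
apply F[24]=-0.852 → step 25: x=0.141, v=0.197, θ₁=-0.023, ω₁=-0.067, θ₂=-0.011, ω₂=-0.088
Max |angle| over trajectory = 0.093 rad = 5.3°.

Answer: 5.3°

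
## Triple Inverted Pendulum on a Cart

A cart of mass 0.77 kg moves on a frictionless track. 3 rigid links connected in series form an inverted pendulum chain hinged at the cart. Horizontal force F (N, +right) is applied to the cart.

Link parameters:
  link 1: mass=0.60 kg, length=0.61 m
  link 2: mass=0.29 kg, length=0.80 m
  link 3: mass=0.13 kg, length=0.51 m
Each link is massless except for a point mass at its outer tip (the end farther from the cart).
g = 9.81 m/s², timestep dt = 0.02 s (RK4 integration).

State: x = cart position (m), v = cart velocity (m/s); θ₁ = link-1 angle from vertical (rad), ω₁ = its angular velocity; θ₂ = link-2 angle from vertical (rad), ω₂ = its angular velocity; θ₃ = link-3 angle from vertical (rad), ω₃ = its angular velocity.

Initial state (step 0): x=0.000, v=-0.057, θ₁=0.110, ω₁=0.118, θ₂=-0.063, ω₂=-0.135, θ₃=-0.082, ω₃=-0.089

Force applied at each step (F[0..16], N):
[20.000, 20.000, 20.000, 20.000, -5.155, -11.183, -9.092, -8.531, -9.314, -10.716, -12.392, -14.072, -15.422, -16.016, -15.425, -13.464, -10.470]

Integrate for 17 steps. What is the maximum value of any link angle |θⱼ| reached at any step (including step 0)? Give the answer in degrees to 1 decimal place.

apply F[0]=+20.000 → step 1: x=0.004, v=0.428, θ₁=0.105, ω₁=-0.590, θ₂=-0.067, ω₂=-0.221, θ₃=-0.084, ω₃=-0.101
apply F[1]=+20.000 → step 2: x=0.017, v=0.918, θ₁=0.086, ω₁=-1.317, θ₂=-0.072, ω₂=-0.299, θ₃=-0.086, ω₃=-0.111
apply F[2]=+20.000 → step 3: x=0.041, v=1.420, θ₁=0.052, ω₁=-2.082, θ₂=-0.078, ω₂=-0.357, θ₃=-0.088, ω₃=-0.118
apply F[3]=+20.000 → step 4: x=0.074, v=1.934, θ₁=0.003, ω₁=-2.898, θ₂=-0.086, ω₂=-0.388, θ₃=-0.091, ω₃=-0.121
apply F[4]=-5.155 → step 5: x=0.111, v=1.803, θ₁=-0.053, ω₁=-2.686, θ₂=-0.094, ω₂=-0.402, θ₃=-0.093, ω₃=-0.121
apply F[5]=-11.183 → step 6: x=0.145, v=1.528, θ₁=-0.103, ω₁=-2.258, θ₂=-0.102, ω₂=-0.407, θ₃=-0.096, ω₃=-0.120
apply F[6]=-9.092 → step 7: x=0.173, v=1.319, θ₁=-0.145, ω₁=-1.961, θ₂=-0.110, ω₂=-0.402, θ₃=-0.098, ω₃=-0.116
apply F[7]=-8.531 → step 8: x=0.198, v=1.136, θ₁=-0.181, ω₁=-1.728, θ₂=-0.118, ω₂=-0.384, θ₃=-0.100, ω₃=-0.108
apply F[8]=-9.314 → step 9: x=0.218, v=0.945, θ₁=-0.214, ω₁=-1.502, θ₂=-0.125, ω₂=-0.355, θ₃=-0.102, ω₃=-0.097
apply F[9]=-10.716 → step 10: x=0.235, v=0.731, θ₁=-0.241, ω₁=-1.257, θ₂=-0.132, ω₂=-0.313, θ₃=-0.104, ω₃=-0.081
apply F[10]=-12.392 → step 11: x=0.247, v=0.486, θ₁=-0.264, ω₁=-0.980, θ₂=-0.138, ω₂=-0.258, θ₃=-0.105, ω₃=-0.062
apply F[11]=-14.072 → step 12: x=0.254, v=0.211, θ₁=-0.280, ω₁=-0.668, θ₂=-0.142, ω₂=-0.192, θ₃=-0.106, ω₃=-0.038
apply F[12]=-15.422 → step 13: x=0.255, v=-0.091, θ₁=-0.290, ω₁=-0.328, θ₂=-0.145, ω₂=-0.118, θ₃=-0.107, ω₃=-0.010
apply F[13]=-16.016 → step 14: x=0.251, v=-0.403, θ₁=-0.293, ω₁=0.024, θ₂=-0.147, ω₂=-0.040, θ₃=-0.107, ω₃=0.020
apply F[14]=-15.425 → step 15: x=0.240, v=-0.701, θ₁=-0.289, ω₁=0.356, θ₂=-0.147, ω₂=0.037, θ₃=-0.106, ω₃=0.051
apply F[15]=-13.464 → step 16: x=0.223, v=-0.956, θ₁=-0.279, ω₁=0.628, θ₂=-0.146, ω₂=0.105, θ₃=-0.105, ω₃=0.080
apply F[16]=-10.470 → step 17: x=0.202, v=-1.146, θ₁=-0.265, ω₁=0.807, θ₂=-0.143, ω₂=0.163, θ₃=-0.103, ω₃=0.106
Max |angle| over trajectory = 0.293 rad = 16.8°.

Answer: 16.8°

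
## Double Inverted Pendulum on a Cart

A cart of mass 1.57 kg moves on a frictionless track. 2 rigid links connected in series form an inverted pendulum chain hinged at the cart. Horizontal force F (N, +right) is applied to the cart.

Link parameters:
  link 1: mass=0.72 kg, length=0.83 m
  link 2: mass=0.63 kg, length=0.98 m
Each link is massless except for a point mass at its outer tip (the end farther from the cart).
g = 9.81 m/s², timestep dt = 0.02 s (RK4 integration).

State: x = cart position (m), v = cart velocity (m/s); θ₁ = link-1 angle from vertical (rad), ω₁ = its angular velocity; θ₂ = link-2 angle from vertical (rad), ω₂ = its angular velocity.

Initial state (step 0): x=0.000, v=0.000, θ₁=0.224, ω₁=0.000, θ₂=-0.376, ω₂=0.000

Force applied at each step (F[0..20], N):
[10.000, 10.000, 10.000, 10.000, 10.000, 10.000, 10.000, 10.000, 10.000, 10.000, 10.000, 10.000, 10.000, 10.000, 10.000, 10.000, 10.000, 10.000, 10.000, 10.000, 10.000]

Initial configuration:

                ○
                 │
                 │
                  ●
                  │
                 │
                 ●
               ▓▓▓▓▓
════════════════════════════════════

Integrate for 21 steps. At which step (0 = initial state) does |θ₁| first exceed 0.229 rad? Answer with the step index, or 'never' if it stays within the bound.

Answer: 5

Derivation:
apply F[0]=+10.000 → step 1: x=0.001, v=0.096, θ₁=0.224, ω₁=0.022, θ₂=-0.378, ω₂=-0.180
apply F[1]=+10.000 → step 2: x=0.004, v=0.191, θ₁=0.225, ω₁=0.043, θ₂=-0.383, ω₂=-0.359
apply F[2]=+10.000 → step 3: x=0.009, v=0.287, θ₁=0.226, ω₁=0.063, θ₂=-0.392, ω₂=-0.539
apply F[3]=+10.000 → step 4: x=0.015, v=0.384, θ₁=0.227, ω₁=0.081, θ₂=-0.405, ω₂=-0.720
apply F[4]=+10.000 → step 5: x=0.024, v=0.480, θ₁=0.229, ω₁=0.097, θ₂=-0.421, ω₂=-0.901
apply F[5]=+10.000 → step 6: x=0.035, v=0.577, θ₁=0.231, ω₁=0.110, θ₂=-0.441, ω₂=-1.083
apply F[6]=+10.000 → step 7: x=0.047, v=0.675, θ₁=0.234, ω₁=0.118, θ₂=-0.464, ω₂=-1.265
apply F[7]=+10.000 → step 8: x=0.062, v=0.773, θ₁=0.236, ω₁=0.121, θ₂=-0.491, ω₂=-1.448
apply F[8]=+10.000 → step 9: x=0.078, v=0.872, θ₁=0.238, ω₁=0.117, θ₂=-0.522, ω₂=-1.631
apply F[9]=+10.000 → step 10: x=0.096, v=0.971, θ₁=0.241, ω₁=0.105, θ₂=-0.557, ω₂=-1.814
apply F[10]=+10.000 → step 11: x=0.117, v=1.072, θ₁=0.242, ω₁=0.084, θ₂=-0.595, ω₂=-1.996
apply F[11]=+10.000 → step 12: x=0.139, v=1.173, θ₁=0.244, ω₁=0.051, θ₂=-0.637, ω₂=-2.178
apply F[12]=+10.000 → step 13: x=0.164, v=1.276, θ₁=0.244, ω₁=0.006, θ₂=-0.682, ω₂=-2.360
apply F[13]=+10.000 → step 14: x=0.190, v=1.379, θ₁=0.244, ω₁=-0.053, θ₂=-0.731, ω₂=-2.540
apply F[14]=+10.000 → step 15: x=0.219, v=1.483, θ₁=0.242, ω₁=-0.129, θ₂=-0.783, ω₂=-2.720
apply F[15]=+10.000 → step 16: x=0.250, v=1.588, θ₁=0.239, ω₁=-0.222, θ₂=-0.840, ω₂=-2.900
apply F[16]=+10.000 → step 17: x=0.282, v=1.695, θ₁=0.233, ω₁=-0.336, θ₂=-0.899, ω₂=-3.079
apply F[17]=+10.000 → step 18: x=0.317, v=1.802, θ₁=0.225, ω₁=-0.470, θ₂=-0.963, ω₂=-3.257
apply F[18]=+10.000 → step 19: x=0.355, v=1.911, θ₁=0.214, ω₁=-0.628, θ₂=-1.030, ω₂=-3.434
apply F[19]=+10.000 → step 20: x=0.394, v=2.021, θ₁=0.200, ω₁=-0.812, θ₂=-1.100, ω₂=-3.609
apply F[20]=+10.000 → step 21: x=0.435, v=2.134, θ₁=0.181, ω₁=-1.023, θ₂=-1.174, ω₂=-3.782
|θ₁| = 0.2292 > 0.229 first at step 5.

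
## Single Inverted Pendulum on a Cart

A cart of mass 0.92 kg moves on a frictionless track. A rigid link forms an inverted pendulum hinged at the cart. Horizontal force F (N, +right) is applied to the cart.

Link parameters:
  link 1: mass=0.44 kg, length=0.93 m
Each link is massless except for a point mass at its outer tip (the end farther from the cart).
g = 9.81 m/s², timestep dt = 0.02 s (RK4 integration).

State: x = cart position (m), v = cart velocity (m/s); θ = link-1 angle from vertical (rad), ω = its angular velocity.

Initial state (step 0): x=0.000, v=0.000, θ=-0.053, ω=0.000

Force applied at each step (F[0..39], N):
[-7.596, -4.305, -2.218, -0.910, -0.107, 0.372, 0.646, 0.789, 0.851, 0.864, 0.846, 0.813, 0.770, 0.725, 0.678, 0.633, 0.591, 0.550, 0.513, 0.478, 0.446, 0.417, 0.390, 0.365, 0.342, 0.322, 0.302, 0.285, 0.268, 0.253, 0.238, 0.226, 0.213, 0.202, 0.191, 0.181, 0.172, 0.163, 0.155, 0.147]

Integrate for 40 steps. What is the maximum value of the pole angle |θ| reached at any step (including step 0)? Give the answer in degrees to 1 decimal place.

Answer: 3.0°

Derivation:
apply F[0]=-7.596 → step 1: x=-0.002, v=-0.160, θ=-0.051, ω=0.161
apply F[1]=-4.305 → step 2: x=-0.006, v=-0.249, θ=-0.047, ω=0.246
apply F[2]=-2.218 → step 3: x=-0.011, v=-0.293, θ=-0.042, ω=0.284
apply F[3]=-0.910 → step 4: x=-0.017, v=-0.309, θ=-0.036, ω=0.293
apply F[4]=-0.107 → step 5: x=-0.023, v=-0.308, θ=-0.031, ω=0.285
apply F[5]=+0.372 → step 6: x=-0.029, v=-0.298, θ=-0.025, ω=0.267
apply F[6]=+0.646 → step 7: x=-0.035, v=-0.281, θ=-0.020, ω=0.245
apply F[7]=+0.789 → step 8: x=-0.041, v=-0.263, θ=-0.015, ω=0.222
apply F[8]=+0.851 → step 9: x=-0.046, v=-0.243, θ=-0.011, ω=0.198
apply F[9]=+0.864 → step 10: x=-0.050, v=-0.223, θ=-0.007, ω=0.175
apply F[10]=+0.846 → step 11: x=-0.055, v=-0.204, θ=-0.004, ω=0.153
apply F[11]=+0.813 → step 12: x=-0.058, v=-0.186, θ=-0.001, ω=0.133
apply F[12]=+0.770 → step 13: x=-0.062, v=-0.170, θ=0.001, ω=0.115
apply F[13]=+0.725 → step 14: x=-0.065, v=-0.154, θ=0.003, ω=0.099
apply F[14]=+0.678 → step 15: x=-0.068, v=-0.140, θ=0.005, ω=0.085
apply F[15]=+0.633 → step 16: x=-0.071, v=-0.127, θ=0.007, ω=0.072
apply F[16]=+0.591 → step 17: x=-0.073, v=-0.115, θ=0.008, ω=0.060
apply F[17]=+0.550 → step 18: x=-0.075, v=-0.103, θ=0.009, ω=0.050
apply F[18]=+0.513 → step 19: x=-0.077, v=-0.093, θ=0.010, ω=0.041
apply F[19]=+0.478 → step 20: x=-0.079, v=-0.084, θ=0.011, ω=0.033
apply F[20]=+0.446 → step 21: x=-0.081, v=-0.075, θ=0.012, ω=0.026
apply F[21]=+0.417 → step 22: x=-0.082, v=-0.067, θ=0.012, ω=0.020
apply F[22]=+0.390 → step 23: x=-0.084, v=-0.060, θ=0.012, ω=0.015
apply F[23]=+0.365 → step 24: x=-0.085, v=-0.053, θ=0.013, ω=0.010
apply F[24]=+0.342 → step 25: x=-0.086, v=-0.047, θ=0.013, ω=0.006
apply F[25]=+0.322 → step 26: x=-0.087, v=-0.041, θ=0.013, ω=0.003
apply F[26]=+0.302 → step 27: x=-0.087, v=-0.036, θ=0.013, ω=-0.000
apply F[27]=+0.285 → step 28: x=-0.088, v=-0.031, θ=0.013, ω=-0.003
apply F[28]=+0.268 → step 29: x=-0.089, v=-0.026, θ=0.013, ω=-0.005
apply F[29]=+0.253 → step 30: x=-0.089, v=-0.022, θ=0.013, ω=-0.007
apply F[30]=+0.238 → step 31: x=-0.089, v=-0.018, θ=0.013, ω=-0.009
apply F[31]=+0.226 → step 32: x=-0.090, v=-0.014, θ=0.012, ω=-0.010
apply F[32]=+0.213 → step 33: x=-0.090, v=-0.011, θ=0.012, ω=-0.011
apply F[33]=+0.202 → step 34: x=-0.090, v=-0.007, θ=0.012, ω=-0.012
apply F[34]=+0.191 → step 35: x=-0.090, v=-0.004, θ=0.012, ω=-0.013
apply F[35]=+0.181 → step 36: x=-0.090, v=-0.001, θ=0.011, ω=-0.014
apply F[36]=+0.172 → step 37: x=-0.090, v=0.001, θ=0.011, ω=-0.014
apply F[37]=+0.163 → step 38: x=-0.090, v=0.004, θ=0.011, ω=-0.015
apply F[38]=+0.155 → step 39: x=-0.090, v=0.006, θ=0.010, ω=-0.015
apply F[39]=+0.147 → step 40: x=-0.090, v=0.008, θ=0.010, ω=-0.015
Max |angle| over trajectory = 0.053 rad = 3.0°.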